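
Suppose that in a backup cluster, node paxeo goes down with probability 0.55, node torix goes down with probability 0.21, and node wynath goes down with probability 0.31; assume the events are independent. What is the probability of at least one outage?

0.754705

P(none) = (1 − 0.55) × (1 − 0.21) × (1 − 0.31) = 0.45 × 0.79 × 0.69 = 0.245295
P(at least one) = 1 − 0.245295 = 0.754705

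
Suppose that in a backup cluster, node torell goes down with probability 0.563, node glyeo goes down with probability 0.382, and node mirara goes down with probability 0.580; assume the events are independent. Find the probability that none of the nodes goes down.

0.11342772

P(none) = (1 − 0.563) × (1 − 0.382) × (1 − 0.580) = 0.437 × 0.618 × 0.420 = 0.11342772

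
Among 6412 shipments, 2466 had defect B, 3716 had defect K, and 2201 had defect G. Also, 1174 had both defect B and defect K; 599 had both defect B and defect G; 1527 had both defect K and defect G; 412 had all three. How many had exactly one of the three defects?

3019

|exactly one| = 2466 + 3716 + 2201 − 2·1174 − 2·599 − 2·1527 + 3·412 = 3019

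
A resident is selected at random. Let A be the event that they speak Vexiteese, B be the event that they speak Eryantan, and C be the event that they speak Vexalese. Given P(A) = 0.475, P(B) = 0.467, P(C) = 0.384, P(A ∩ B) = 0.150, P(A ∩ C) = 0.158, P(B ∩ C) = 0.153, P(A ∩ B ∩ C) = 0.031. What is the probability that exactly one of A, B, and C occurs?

Using the inclusion–exclusion count for exactly one event:
P(exactly one) = 0.475 + 0.467 + 0.384 − 2·0.150 − 2·0.158 − 2·0.153 + 3·0.031 = 0.497

0.497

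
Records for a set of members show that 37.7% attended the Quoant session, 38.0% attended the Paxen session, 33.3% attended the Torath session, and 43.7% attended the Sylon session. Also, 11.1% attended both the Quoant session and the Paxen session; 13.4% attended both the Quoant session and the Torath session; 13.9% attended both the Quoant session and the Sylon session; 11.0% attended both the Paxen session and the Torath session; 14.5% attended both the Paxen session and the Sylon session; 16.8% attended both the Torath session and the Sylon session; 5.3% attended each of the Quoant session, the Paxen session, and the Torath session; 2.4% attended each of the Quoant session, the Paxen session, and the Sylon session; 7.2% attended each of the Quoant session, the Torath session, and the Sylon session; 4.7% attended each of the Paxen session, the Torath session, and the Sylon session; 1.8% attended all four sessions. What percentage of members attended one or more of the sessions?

89.8%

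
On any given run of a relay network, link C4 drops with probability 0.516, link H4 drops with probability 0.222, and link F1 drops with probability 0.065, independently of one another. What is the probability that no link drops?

0.35207612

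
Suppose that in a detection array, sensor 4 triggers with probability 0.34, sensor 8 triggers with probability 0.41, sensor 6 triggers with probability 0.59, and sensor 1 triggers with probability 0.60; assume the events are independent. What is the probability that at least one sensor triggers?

0.9361384

P(none) = (1 − 0.34) × (1 − 0.41) × (1 − 0.59) × (1 − 0.60) = 0.66 × 0.59 × 0.41 × 0.40 = 0.0638616
P(at least one) = 1 − 0.0638616 = 0.9361384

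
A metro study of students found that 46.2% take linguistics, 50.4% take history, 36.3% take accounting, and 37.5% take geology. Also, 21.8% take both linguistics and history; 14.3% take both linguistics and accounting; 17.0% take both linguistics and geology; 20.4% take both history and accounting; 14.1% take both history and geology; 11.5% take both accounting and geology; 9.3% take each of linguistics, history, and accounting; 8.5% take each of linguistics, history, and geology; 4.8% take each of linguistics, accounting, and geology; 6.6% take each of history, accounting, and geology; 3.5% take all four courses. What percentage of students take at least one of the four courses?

Apply inclusion-exclusion:
P(≥1) = 46.2 + 50.4 + 36.3 + 37.5 − 21.8 − 14.3 − 17.0 − 20.4 − 14.1 − 11.5 + 9.3 + 8.5 + 4.8 + 6.6 − 3.5 = 97.0%

97.0%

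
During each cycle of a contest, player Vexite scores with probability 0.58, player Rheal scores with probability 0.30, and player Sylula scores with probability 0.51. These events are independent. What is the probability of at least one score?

0.85594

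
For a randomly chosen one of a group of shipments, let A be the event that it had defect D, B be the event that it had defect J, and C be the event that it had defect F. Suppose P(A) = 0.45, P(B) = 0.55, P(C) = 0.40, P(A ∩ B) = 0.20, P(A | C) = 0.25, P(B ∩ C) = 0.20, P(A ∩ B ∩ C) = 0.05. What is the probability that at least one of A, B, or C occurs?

0.95

P(A ∩ C) = P(C)·P(A|C) = 0.40 × 0.25 = 0.10
P(A ∪ B ∪ C) = 0.45 + 0.55 + 0.40 − 0.20 − 0.10 − 0.20 + 0.05 = 0.95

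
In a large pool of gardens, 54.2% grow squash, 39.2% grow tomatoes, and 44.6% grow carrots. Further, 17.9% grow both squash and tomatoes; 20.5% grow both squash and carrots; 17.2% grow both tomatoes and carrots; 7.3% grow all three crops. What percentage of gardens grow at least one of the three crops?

89.7%

Apply inclusion-exclusion:
P(union) = 54.2 + 39.2 + 44.6 − 17.9 − 20.5 − 17.2 + 7.3 = 89.7%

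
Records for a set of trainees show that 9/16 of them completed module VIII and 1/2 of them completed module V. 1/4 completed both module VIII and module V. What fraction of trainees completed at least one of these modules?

13/16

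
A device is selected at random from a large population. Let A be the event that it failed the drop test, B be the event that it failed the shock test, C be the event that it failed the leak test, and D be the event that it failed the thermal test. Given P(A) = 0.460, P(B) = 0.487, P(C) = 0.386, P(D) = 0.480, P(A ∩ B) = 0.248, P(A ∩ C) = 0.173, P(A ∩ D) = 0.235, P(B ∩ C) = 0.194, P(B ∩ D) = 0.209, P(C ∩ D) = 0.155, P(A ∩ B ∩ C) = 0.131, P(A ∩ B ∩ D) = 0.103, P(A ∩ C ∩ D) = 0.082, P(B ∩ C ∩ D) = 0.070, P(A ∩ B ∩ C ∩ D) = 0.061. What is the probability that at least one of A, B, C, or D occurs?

By inclusion-exclusion,
P(A ∪ B ∪ C ∪ D) = 0.460 + 0.487 + 0.386 + 0.480 − 0.248 − 0.173 − 0.235 − 0.194 − 0.209 − 0.155 + 0.131 + 0.103 + 0.082 + 0.070 − 0.061 = 0.924

0.924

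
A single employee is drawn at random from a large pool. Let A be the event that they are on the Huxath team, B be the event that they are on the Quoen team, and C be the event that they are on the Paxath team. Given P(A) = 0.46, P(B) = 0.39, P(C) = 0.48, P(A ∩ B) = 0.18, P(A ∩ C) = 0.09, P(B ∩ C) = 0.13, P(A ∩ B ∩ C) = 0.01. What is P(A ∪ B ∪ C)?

P(A ∪ B ∪ C) = 0.46 + 0.39 + 0.48 − 0.18 − 0.09 − 0.13 + 0.01 = 0.94

0.94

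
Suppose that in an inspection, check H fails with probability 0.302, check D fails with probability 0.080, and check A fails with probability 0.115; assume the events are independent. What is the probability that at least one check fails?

0.4316884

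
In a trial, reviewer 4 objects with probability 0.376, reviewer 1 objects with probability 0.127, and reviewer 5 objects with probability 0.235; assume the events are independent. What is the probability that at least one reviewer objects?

0.58326472

P(none) = (1 − 0.376) × (1 − 0.127) × (1 − 0.235) = 0.624 × 0.873 × 0.765 = 0.41673528
P(at least one) = 1 − 0.41673528 = 0.58326472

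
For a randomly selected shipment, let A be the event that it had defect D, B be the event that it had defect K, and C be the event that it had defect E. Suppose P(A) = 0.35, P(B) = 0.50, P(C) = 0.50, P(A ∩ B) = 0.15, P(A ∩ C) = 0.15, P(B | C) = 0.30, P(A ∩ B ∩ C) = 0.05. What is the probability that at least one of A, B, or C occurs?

0.95

P(B ∩ C) = P(C)·P(B|C) = 0.50 × 0.30 = 0.15
Using inclusion–exclusion:
P(A ∪ B ∪ C) = 0.35 + 0.50 + 0.50 − 0.15 − 0.15 − 0.15 + 0.05 = 0.95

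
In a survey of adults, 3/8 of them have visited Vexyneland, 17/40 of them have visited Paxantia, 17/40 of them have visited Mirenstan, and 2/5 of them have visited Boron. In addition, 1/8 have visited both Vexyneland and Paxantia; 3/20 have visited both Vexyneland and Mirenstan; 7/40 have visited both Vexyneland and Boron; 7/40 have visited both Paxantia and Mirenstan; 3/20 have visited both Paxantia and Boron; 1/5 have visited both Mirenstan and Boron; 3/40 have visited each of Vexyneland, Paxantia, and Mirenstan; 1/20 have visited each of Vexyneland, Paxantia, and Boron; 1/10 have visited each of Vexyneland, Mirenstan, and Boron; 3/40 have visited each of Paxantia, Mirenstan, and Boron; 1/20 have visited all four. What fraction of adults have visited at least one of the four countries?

P(at least one) = 3/8 + 17/40 + 17/40 + 2/5 − 1/8 − 3/20 − 7/40 − 7/40 − 3/20 − 1/5 + 3/40 + 1/20 + 1/10 + 3/40 − 1/20 = 9/10

9/10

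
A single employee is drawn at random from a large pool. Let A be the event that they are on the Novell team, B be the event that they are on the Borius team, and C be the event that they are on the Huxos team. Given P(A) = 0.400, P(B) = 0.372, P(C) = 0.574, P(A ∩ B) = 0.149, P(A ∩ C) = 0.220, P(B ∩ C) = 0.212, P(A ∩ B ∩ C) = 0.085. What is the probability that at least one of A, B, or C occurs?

0.850

P(A ∪ B ∪ C) = 0.400 + 0.372 + 0.574 − 0.149 − 0.220 − 0.212 + 0.085 = 0.850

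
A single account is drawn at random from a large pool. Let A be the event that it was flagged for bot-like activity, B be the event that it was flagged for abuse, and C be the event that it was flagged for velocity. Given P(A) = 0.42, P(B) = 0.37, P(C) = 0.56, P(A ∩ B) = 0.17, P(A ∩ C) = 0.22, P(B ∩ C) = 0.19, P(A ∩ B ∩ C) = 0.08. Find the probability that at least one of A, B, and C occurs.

0.85

Using inclusion–exclusion:
P(A ∪ B ∪ C) = 0.42 + 0.37 + 0.56 − 0.17 − 0.22 − 0.19 + 0.08 = 0.85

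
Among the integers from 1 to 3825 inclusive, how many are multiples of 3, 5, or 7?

2076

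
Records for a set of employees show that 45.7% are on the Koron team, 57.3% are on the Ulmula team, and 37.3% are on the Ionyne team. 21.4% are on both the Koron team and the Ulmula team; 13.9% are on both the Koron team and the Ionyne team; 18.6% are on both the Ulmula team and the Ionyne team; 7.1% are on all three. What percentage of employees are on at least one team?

93.5%

By inclusion–exclusion:
P(union) = 45.7 + 57.3 + 37.3 − 21.4 − 13.9 − 18.6 + 7.1 = 93.5%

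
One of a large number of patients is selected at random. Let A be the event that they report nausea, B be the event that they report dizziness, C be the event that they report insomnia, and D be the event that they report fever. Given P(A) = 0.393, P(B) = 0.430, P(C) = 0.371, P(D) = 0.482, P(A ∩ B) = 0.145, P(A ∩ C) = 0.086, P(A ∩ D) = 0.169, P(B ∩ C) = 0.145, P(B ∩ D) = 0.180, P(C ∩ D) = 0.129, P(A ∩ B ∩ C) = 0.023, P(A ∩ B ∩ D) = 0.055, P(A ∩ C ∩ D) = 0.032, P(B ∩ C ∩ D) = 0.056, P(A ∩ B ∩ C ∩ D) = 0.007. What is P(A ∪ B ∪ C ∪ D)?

0.981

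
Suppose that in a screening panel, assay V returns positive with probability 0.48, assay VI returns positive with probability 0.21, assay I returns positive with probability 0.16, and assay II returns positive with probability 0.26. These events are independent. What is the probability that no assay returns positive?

P(none) = (1 − 0.48) × (1 − 0.21) × (1 − 0.16) × (1 − 0.26) = 0.52 × 0.79 × 0.84 × 0.74 = 0.25535328

0.25535328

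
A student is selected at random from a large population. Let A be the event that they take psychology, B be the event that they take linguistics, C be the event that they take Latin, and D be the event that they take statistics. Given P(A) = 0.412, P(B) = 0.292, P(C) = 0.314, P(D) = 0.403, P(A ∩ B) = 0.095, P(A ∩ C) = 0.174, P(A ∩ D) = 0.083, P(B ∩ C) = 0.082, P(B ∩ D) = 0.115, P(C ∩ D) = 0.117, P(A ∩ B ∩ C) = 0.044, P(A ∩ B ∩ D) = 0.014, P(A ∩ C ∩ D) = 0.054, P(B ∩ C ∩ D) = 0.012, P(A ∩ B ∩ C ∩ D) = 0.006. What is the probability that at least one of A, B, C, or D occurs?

0.873

P(A ∪ B ∪ C ∪ D) = 0.412 + 0.292 + 0.314 + 0.403 − 0.095 − 0.174 − 0.083 − 0.082 − 0.115 − 0.117 + 0.044 + 0.014 + 0.054 + 0.012 − 0.006 = 0.873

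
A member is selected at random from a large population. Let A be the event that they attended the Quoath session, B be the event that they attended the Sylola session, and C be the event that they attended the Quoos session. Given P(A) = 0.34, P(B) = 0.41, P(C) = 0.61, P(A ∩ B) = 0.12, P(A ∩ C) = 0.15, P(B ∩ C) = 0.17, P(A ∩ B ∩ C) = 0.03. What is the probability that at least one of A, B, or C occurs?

0.95

Using inclusion–exclusion:
P(A ∪ B ∪ C) = 0.34 + 0.41 + 0.61 − 0.12 − 0.15 − 0.17 + 0.03 = 0.95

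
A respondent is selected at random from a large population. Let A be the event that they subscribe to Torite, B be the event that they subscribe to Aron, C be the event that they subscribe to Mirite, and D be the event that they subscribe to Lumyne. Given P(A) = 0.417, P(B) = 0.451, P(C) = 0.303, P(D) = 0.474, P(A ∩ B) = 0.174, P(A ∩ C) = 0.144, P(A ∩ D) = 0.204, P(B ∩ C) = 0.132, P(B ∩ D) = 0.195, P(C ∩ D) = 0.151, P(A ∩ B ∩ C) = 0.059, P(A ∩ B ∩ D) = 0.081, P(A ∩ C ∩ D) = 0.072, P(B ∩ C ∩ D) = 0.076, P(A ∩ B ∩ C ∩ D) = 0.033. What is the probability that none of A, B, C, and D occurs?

Inclusion–exclusion gives
P(A ∪ B ∪ C ∪ D) = 0.417 + 0.451 + 0.303 + 0.474 − 0.174 − 0.144 − 0.204 − 0.132 − 0.195 − 0.151 + 0.059 + 0.081 + 0.072 + 0.076 − 0.033 = 0.900
P(none) = 1 − 0.900 = 0.100

0.100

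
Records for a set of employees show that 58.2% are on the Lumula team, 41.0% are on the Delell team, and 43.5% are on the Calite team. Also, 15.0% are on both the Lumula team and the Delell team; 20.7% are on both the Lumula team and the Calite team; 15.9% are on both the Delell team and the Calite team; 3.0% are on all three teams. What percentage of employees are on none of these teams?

5.9%

Apply inclusion-exclusion:
P(at least one) = 58.2 + 41.0 + 43.5 − 15.0 − 20.7 − 15.9 + 3.0 = 94.1%
P(none) = 100% − 94.1% = 5.9%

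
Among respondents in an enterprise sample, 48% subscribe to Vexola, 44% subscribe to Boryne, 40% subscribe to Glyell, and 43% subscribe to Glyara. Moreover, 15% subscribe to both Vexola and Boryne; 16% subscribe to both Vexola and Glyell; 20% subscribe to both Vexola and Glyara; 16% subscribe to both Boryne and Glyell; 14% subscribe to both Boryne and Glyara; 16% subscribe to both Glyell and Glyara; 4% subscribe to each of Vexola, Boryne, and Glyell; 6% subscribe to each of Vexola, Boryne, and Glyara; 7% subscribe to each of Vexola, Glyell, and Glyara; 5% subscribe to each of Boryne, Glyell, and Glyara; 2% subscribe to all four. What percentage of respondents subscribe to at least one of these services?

Inclusion–exclusion gives
P(≥1) = 48 + 44 + 40 + 43 − 15 − 16 − 20 − 16 − 14 − 16 + 4 + 6 + 7 + 5 − 2 = 98%

98%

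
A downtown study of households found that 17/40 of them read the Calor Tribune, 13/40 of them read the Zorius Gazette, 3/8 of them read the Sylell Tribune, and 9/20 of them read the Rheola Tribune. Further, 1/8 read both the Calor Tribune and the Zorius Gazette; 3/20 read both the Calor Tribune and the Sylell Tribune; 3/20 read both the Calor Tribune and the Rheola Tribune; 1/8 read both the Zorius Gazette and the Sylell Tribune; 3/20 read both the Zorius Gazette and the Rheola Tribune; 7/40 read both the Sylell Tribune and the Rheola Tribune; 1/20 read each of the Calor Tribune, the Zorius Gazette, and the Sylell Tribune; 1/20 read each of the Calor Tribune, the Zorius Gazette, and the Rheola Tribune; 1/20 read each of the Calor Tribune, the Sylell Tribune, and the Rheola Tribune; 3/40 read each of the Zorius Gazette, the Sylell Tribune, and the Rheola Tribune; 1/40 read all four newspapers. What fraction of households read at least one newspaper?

P(union) = 17/40 + 13/40 + 3/8 + 9/20 − 1/8 − 3/20 − 3/20 − 1/8 − 3/20 − 7/40 + 1/20 + 1/20 + 1/20 + 3/40 − 1/40 = 9/10

9/10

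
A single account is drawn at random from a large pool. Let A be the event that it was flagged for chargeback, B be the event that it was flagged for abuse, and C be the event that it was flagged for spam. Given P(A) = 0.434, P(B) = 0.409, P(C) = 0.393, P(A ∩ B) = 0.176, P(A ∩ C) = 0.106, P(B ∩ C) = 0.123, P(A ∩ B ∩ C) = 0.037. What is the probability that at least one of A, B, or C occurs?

P(A ∪ B ∪ C) = 0.434 + 0.409 + 0.393 − 0.176 − 0.106 − 0.123 + 0.037 = 0.868

0.868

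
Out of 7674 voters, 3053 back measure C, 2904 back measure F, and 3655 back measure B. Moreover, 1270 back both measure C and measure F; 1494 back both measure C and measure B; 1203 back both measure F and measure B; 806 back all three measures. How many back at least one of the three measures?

6451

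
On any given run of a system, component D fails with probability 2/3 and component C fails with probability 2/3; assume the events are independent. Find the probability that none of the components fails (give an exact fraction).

1/9

Independence gives P(none) = ∏(1 − pᵢ).
P(none) = (1 − 2/3) × (1 − 2/3) = 1/3 × 1/3 = 1/9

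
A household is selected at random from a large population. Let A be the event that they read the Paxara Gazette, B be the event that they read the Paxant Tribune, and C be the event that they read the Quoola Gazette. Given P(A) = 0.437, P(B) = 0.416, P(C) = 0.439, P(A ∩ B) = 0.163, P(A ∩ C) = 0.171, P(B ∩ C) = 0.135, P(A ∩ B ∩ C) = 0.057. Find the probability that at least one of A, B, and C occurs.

Using inclusion–exclusion:
P(A ∪ B ∪ C) = 0.437 + 0.416 + 0.439 − 0.163 − 0.171 − 0.135 + 0.057 = 0.880

0.880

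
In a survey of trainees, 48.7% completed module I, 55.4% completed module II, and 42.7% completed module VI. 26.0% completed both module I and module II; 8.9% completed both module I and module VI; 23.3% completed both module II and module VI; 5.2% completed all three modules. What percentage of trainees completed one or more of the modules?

93.8%

P(at least one) = 48.7 + 55.4 + 42.7 − 26.0 − 8.9 − 23.3 + 5.2 = 93.8%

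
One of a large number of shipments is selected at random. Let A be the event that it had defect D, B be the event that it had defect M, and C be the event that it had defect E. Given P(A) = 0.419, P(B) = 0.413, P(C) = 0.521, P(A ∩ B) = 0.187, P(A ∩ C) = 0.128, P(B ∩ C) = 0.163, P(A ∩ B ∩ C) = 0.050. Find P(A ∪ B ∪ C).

P(A ∪ B ∪ C) = 0.419 + 0.413 + 0.521 − 0.187 − 0.128 − 0.163 + 0.050 = 0.925

0.925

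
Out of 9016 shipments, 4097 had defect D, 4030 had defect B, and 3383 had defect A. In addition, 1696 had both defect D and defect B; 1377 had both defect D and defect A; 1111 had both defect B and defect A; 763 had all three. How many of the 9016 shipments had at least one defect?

Using inclusion–exclusion:
N(≥1) = 4097 + 4030 + 3383 − 1696 − 1377 − 1111 + 763 = 8089

8089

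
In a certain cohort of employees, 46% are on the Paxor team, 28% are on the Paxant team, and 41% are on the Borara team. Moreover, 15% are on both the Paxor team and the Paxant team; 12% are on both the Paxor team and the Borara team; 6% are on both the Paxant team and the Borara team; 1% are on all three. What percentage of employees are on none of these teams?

17%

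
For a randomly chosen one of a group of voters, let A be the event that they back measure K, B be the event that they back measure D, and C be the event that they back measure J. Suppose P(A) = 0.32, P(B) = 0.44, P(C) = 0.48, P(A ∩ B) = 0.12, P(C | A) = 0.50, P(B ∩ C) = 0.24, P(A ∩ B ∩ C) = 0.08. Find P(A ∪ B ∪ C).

0.80

P(A ∩ C) = P(A)·P(C|A) = 0.32 × 0.50 = 0.16
P(A ∪ B ∪ C) = 0.32 + 0.44 + 0.48 − 0.12 − 0.16 − 0.24 + 0.08 = 0.80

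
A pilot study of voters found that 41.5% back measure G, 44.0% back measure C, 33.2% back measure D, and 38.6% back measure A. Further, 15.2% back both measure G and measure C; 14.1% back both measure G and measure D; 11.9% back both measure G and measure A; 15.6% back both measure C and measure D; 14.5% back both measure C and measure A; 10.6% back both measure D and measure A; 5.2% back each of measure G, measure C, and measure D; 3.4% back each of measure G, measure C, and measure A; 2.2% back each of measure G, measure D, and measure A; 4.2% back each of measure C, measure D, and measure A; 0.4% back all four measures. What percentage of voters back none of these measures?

By inclusion–exclusion:
P(at least one) = 41.5 + 44.0 + 33.2 + 38.6 − 15.2 − 14.1 − 11.9 − 15.6 − 14.5 − 10.6 + 5.2 + 3.4 + 2.2 + 4.2 − 0.4 = 90.0%
P(none) = 100% − 90.0% = 10.0%

10.0%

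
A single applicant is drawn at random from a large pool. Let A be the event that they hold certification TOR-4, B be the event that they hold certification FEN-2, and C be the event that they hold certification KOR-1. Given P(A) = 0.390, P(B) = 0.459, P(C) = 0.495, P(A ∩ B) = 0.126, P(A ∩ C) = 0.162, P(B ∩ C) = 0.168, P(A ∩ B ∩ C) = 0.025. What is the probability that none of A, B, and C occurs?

P(A ∪ B ∪ C) = 0.390 + 0.459 + 0.495 − 0.126 − 0.162 − 0.168 + 0.025 = 0.913
P(none) = 1 − 0.913 = 0.087

0.087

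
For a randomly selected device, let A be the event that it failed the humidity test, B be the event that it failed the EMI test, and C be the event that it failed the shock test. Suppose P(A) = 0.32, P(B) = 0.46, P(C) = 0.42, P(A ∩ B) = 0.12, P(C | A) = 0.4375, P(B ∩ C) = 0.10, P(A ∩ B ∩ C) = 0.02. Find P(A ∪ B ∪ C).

0.86

P(A ∩ C) = P(A)·P(C|A) = 0.32 × 0.4375 = 0.14
Inclusion–exclusion gives
P(A ∪ B ∪ C) = 0.32 + 0.46 + 0.42 − 0.12 − 0.14 − 0.10 + 0.02 = 0.86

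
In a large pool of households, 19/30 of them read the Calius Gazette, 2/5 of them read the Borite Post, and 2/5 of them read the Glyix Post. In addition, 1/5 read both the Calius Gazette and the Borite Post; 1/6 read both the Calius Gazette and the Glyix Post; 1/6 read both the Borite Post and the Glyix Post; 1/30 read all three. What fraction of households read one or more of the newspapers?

P(at least one) = 19/30 + 2/5 + 2/5 − 1/5 − 1/6 − 1/6 + 1/30 = 14/15

14/15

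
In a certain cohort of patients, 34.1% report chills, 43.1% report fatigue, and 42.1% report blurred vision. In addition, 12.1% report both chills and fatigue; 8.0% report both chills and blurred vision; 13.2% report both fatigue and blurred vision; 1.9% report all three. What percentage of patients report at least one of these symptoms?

87.9%

P(union) = 34.1 + 43.1 + 42.1 − 12.1 − 8.0 − 13.2 + 1.9 = 87.9%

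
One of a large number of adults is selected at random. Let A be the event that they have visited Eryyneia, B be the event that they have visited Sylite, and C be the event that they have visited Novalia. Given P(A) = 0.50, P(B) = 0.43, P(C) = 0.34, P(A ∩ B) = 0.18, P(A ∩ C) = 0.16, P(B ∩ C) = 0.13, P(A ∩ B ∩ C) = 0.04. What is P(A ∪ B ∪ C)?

0.84

Using inclusion–exclusion:
P(A ∪ B ∪ C) = 0.50 + 0.43 + 0.34 − 0.18 − 0.16 − 0.13 + 0.04 = 0.84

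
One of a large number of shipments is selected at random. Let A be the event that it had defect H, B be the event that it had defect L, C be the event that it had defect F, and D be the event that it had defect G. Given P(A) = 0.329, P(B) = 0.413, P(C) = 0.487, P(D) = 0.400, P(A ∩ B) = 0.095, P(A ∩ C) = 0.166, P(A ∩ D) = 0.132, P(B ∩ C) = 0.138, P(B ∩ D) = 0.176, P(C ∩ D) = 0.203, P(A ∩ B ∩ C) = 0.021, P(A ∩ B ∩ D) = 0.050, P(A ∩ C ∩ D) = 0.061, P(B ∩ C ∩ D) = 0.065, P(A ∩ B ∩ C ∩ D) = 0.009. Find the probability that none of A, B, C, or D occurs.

0.093

Using inclusion–exclusion:
P(A ∪ B ∪ C ∪ D) = 0.329 + 0.413 + 0.487 + 0.400 − 0.095 − 0.166 − 0.132 − 0.138 − 0.176 − 0.203 + 0.021 + 0.050 + 0.061 + 0.065 − 0.009 = 0.907
P(none) = 1 − 0.907 = 0.093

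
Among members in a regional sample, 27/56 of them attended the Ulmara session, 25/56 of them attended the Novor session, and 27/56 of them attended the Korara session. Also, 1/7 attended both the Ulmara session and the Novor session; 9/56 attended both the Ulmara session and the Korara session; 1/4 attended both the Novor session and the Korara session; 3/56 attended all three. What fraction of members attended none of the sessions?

Apply inclusion-exclusion:
P(≥1) = 27/56 + 25/56 + 27/56 − 1/7 − 9/56 − 1/4 + 3/56 = 51/56
P(none) = 1 − 51/56 = 5/56

5/56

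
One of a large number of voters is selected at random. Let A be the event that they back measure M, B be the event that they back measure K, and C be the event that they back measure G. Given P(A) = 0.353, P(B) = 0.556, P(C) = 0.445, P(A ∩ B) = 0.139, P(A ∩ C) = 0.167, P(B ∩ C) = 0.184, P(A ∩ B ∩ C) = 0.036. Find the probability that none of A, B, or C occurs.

P(A ∪ B ∪ C) = 0.353 + 0.556 + 0.445 − 0.139 − 0.167 − 0.184 + 0.036 = 0.900
P(none) = 1 − 0.900 = 0.100

0.100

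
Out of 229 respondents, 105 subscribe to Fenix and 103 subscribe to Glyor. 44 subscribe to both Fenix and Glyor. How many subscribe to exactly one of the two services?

120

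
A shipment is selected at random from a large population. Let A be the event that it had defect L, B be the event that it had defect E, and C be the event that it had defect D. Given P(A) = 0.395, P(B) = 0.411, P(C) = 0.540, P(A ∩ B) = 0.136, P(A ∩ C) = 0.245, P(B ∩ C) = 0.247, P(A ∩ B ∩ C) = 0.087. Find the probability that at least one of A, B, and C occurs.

0.805

By inclusion–exclusion:
P(A ∪ B ∪ C) = 0.395 + 0.411 + 0.540 − 0.136 − 0.245 − 0.247 + 0.087 = 0.805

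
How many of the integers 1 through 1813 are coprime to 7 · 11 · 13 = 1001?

1304

⌊1813/7⌋ + ⌊1813/11⌋ + ⌊1813/13⌋ − ⌊1813/77⌋ − ⌊1813/91⌋ − ⌊1813/143⌋ + ⌊1813/1001⌋ = 259 + 164 + 139 − 23 − 19 − 12 + 1 = 509
1813 − 509 = 1304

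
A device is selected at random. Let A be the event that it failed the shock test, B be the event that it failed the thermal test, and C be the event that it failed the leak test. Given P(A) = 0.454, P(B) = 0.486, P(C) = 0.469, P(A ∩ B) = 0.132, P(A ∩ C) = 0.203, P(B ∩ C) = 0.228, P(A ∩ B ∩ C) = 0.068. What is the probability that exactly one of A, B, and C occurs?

P(exactly one) = 0.454 + 0.486 + 0.469 − 2·0.132 − 2·0.203 − 2·0.228 + 3·0.068 = 0.487

0.487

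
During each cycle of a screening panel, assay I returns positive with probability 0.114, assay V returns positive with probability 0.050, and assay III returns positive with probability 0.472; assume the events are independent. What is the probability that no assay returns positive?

Since the events are independent, P(none) is the product of the individual non-occurrence probabilities.
P(none) = (1 − 0.114) × (1 − 0.050) × (1 − 0.472) = 0.886 × 0.950 × 0.528 = 0.4444176

0.4444176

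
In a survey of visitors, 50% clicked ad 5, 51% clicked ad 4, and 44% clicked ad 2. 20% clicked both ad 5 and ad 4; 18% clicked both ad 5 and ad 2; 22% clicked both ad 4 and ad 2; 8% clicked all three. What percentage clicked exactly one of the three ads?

P(exactly one) = 50 + 51 + 44 − 2·20 − 2·18 − 2·22 + 3·8 = 49%

49%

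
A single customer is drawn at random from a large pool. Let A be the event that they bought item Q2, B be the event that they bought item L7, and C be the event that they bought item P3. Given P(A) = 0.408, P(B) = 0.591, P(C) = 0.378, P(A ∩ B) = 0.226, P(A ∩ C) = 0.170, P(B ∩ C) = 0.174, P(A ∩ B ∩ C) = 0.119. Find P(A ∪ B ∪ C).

Using inclusion–exclusion:
P(A ∪ B ∪ C) = 0.408 + 0.591 + 0.378 − 0.226 − 0.170 − 0.174 + 0.119 = 0.926

0.926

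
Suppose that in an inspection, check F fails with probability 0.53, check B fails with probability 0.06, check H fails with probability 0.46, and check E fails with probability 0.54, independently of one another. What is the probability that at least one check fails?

P(none) = (1 − 0.53) × (1 − 0.06) × (1 − 0.46) × (1 − 0.54) = 0.47 × 0.94 × 0.54 × 0.46 = 0.10974312
P(at least one) = 1 − 0.10974312 = 0.89025688

0.89025688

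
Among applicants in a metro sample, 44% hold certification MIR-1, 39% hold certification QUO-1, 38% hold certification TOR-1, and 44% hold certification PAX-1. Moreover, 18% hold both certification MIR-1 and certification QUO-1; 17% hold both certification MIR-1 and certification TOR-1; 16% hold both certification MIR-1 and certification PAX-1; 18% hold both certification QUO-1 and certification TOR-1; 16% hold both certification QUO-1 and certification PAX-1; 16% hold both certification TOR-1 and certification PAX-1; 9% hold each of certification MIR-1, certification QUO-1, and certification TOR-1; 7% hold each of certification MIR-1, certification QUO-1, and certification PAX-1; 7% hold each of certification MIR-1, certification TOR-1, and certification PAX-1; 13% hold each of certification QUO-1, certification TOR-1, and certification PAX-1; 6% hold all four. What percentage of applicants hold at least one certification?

P(union) = 44 + 39 + 38 + 44 − 18 − 17 − 16 − 18 − 16 − 16 + 9 + 7 + 7 + 13 − 6 = 94%

94%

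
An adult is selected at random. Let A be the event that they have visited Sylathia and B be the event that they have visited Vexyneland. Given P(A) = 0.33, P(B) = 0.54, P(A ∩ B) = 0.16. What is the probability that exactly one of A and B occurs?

0.55

Using the inclusion–exclusion count for exactly one event:
P(exactly one) = 0.33 + 0.54 − 2·0.16 = 0.55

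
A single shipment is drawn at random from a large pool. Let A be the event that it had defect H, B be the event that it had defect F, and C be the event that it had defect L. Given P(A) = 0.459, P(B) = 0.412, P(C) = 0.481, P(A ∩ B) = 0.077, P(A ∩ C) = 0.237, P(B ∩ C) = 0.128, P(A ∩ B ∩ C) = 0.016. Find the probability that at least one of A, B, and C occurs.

Apply inclusion-exclusion:
P(A ∪ B ∪ C) = 0.459 + 0.412 + 0.481 − 0.077 − 0.237 − 0.128 + 0.016 = 0.926

0.926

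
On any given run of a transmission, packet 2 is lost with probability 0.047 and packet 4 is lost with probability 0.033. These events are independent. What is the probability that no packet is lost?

P(none) = (1 − 0.047) × (1 − 0.033) = 0.953 × 0.967 = 0.921551

0.921551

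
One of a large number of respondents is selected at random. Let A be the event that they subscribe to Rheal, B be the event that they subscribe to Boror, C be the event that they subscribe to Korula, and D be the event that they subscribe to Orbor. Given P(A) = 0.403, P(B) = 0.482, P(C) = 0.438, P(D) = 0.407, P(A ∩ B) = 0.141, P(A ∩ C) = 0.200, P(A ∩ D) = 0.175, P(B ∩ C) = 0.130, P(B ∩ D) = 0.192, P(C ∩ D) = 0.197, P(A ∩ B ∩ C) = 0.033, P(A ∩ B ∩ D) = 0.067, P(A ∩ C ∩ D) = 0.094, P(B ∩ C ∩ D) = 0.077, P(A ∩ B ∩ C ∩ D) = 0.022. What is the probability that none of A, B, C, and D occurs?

0.056

Using inclusion–exclusion:
P(A ∪ B ∪ C ∪ D) = 0.403 + 0.482 + 0.438 + 0.407 − 0.141 − 0.200 − 0.175 − 0.130 − 0.192 − 0.197 + 0.033 + 0.067 + 0.094 + 0.077 − 0.022 = 0.944
P(none) = 1 − 0.944 = 0.056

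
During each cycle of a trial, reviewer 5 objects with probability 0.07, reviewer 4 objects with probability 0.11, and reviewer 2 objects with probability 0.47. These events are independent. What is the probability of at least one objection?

P(none) = (1 − 0.07) × (1 − 0.11) × (1 − 0.47) = 0.93 × 0.89 × 0.53 = 0.438681
P(at least one) = 1 − 0.438681 = 0.561319

0.561319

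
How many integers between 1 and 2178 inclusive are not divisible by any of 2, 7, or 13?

⌊2178/2⌋ + ⌊2178/7⌋ + ⌊2178/13⌋ − ⌊2178/14⌋ − ⌊2178/26⌋ − ⌊2178/91⌋ + ⌊2178/182⌋ = 1089 + 311 + 167 − 155 − 83 − 23 + 11 = 1317
2178 − 1317 = 861

861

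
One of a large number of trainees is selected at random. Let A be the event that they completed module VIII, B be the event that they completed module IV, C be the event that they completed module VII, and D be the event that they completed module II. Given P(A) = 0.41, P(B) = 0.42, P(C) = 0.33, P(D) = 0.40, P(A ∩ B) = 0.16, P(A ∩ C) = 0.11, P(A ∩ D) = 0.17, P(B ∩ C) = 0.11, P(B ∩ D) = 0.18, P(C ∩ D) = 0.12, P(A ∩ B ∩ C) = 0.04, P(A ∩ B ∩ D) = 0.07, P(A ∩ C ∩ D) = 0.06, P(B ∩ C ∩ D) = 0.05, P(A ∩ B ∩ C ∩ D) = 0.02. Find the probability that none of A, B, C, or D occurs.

Inclusion–exclusion gives
P(A ∪ B ∪ C ∪ D) = 0.41 + 0.42 + 0.33 + 0.40 − 0.16 − 0.11 − 0.17 − 0.11 − 0.18 − 0.12 + 0.04 + 0.07 + 0.06 + 0.05 − 0.02 = 0.91
P(none) = 1 − 0.91 = 0.09

0.09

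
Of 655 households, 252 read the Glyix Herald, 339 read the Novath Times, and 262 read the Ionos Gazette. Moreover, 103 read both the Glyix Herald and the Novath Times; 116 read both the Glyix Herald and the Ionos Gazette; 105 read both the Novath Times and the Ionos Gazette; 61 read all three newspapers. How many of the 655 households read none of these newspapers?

|union| = 252 + 339 + 262 − 103 − 116 − 105 + 61 = 590
None: 655 − 590 = 65

65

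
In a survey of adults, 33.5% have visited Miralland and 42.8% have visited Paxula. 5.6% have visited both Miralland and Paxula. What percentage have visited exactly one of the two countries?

65.1%

P(exactly one) = 33.5 + 42.8 − 2·5.6 = 65.1%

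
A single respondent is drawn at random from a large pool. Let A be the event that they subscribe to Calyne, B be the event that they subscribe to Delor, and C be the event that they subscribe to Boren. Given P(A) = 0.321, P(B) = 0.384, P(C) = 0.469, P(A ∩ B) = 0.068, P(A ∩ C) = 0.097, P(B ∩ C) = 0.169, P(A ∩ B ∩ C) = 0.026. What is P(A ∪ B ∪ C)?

P(A ∪ B ∪ C) = 0.321 + 0.384 + 0.469 − 0.068 − 0.097 − 0.169 + 0.026 = 0.866

0.866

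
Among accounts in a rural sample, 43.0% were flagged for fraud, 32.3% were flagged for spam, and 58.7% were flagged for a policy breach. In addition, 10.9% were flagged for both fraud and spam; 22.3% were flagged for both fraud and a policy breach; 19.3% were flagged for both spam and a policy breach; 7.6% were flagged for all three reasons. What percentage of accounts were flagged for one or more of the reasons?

Using inclusion–exclusion:
P(union) = 43.0 + 32.3 + 58.7 − 10.9 − 22.3 − 19.3 + 7.6 = 89.1%

89.1%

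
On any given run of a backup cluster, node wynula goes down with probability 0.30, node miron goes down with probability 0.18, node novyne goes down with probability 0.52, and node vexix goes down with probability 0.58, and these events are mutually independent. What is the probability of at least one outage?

P(none) = (1 − 0.30) × (1 − 0.18) × (1 − 0.52) × (1 − 0.58) = 0.70 × 0.82 × 0.48 × 0.42 = 0.1157184
P(at least one) = 1 − 0.1157184 = 0.8842816

0.8842816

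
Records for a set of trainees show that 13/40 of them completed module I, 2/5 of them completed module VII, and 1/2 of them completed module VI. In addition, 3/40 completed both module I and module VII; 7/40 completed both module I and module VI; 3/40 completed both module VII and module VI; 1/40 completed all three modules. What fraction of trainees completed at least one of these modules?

P(at least one) = 13/40 + 2/5 + 1/2 − 3/40 − 7/40 − 3/40 + 1/40 = 37/40

37/40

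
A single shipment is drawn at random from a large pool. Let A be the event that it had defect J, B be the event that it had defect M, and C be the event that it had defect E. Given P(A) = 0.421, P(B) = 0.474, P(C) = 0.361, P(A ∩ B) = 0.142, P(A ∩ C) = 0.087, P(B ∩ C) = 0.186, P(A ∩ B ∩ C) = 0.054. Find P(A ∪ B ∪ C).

P(A ∪ B ∪ C) = 0.421 + 0.474 + 0.361 − 0.142 − 0.087 − 0.186 + 0.054 = 0.895

0.895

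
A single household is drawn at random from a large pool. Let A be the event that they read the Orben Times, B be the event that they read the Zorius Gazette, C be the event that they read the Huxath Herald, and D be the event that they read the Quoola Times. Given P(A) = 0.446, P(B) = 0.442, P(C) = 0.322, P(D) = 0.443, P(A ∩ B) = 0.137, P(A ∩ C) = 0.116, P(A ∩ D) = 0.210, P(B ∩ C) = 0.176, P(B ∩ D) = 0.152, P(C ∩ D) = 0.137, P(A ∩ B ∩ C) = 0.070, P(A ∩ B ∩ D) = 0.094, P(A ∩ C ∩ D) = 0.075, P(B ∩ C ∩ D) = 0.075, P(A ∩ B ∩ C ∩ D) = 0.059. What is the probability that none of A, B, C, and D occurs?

P(A ∪ B ∪ C ∪ D) = 0.446 + 0.442 + 0.322 + 0.443 − 0.137 − 0.116 − 0.210 − 0.176 − 0.152 − 0.137 + 0.070 + 0.094 + 0.075 + 0.075 − 0.059 = 0.980
P(none) = 1 − 0.980 = 0.020

0.020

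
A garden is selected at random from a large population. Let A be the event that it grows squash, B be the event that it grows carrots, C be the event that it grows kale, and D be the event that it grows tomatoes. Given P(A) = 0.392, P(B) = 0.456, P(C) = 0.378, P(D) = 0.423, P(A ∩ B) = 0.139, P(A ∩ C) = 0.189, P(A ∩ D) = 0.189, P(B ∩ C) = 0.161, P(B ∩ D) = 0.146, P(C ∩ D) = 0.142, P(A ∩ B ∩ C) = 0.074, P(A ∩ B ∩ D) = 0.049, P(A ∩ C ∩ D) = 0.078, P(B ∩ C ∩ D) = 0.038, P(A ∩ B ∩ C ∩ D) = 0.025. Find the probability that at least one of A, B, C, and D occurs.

0.897

P(A ∪ B ∪ C ∪ D) = 0.392 + 0.456 + 0.378 + 0.423 − 0.139 − 0.189 − 0.189 − 0.161 − 0.146 − 0.142 + 0.074 + 0.049 + 0.078 + 0.038 − 0.025 = 0.897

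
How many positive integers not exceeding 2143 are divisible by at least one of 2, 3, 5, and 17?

1604

By inclusion-exclusion,
1071 + 714 + 428 + 126 − 357 − 214 − 63 − 142 − 42 − 25 + 71 + 21 + 12 + 8 − 4 = 1604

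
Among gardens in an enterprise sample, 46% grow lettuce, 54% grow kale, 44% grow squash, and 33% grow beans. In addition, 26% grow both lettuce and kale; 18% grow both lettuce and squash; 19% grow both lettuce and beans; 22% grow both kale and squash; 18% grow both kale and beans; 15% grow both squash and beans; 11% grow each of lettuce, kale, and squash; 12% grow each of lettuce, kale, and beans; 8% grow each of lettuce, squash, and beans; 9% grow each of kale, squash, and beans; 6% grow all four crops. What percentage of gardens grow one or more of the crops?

93%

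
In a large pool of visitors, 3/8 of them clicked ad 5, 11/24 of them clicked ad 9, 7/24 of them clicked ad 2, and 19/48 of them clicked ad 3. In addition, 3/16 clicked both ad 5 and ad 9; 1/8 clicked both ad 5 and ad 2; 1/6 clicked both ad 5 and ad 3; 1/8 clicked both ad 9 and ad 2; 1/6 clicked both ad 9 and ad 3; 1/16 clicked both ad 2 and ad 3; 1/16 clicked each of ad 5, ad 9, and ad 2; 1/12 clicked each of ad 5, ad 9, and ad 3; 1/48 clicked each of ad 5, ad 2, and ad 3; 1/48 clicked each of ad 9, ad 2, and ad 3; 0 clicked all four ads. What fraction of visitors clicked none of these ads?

1/8

P(≥1) = 3/8 + 11/24 + 7/24 + 19/48 − 3/16 − 1/8 − 1/6 − 1/8 − 1/6 − 1/16 + 1/16 + 1/12 + 1/48 + 1/48 − 0 = 7/8
P(none) = 1 − 7/8 = 1/8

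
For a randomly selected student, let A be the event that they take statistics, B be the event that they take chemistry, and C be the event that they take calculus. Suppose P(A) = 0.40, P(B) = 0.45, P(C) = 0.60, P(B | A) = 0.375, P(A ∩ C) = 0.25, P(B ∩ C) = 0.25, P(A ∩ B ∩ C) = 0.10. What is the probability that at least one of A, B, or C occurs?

0.90

P(A ∩ B) = P(A)·P(B|A) = 0.40 × 0.375 = 0.15
P(A ∪ B ∪ C) = 0.40 + 0.45 + 0.60 − 0.15 − 0.25 − 0.25 + 0.10 = 0.90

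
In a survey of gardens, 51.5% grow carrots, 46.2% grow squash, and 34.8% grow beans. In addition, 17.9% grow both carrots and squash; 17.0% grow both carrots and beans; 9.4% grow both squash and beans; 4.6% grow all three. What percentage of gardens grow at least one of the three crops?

P(≥1) = 51.5 + 46.2 + 34.8 − 17.9 − 17.0 − 9.4 + 4.6 = 92.8%

92.8%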